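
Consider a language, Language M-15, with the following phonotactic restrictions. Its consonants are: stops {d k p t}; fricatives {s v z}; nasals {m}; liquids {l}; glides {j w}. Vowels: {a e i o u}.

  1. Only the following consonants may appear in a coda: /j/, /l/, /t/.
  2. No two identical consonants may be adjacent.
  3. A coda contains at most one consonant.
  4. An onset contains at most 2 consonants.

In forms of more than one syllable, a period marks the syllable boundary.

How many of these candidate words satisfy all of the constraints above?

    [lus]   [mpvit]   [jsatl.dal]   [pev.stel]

0

[lus] — violates constraint 1: syllable 1 coda contains /s/, which is not a licensed coda consonant → ill-formed
[mpvit] — violates constraint 4: syllable 1 onset /mpv/ has 3 consonants (> 2) → ill-formed
[jsatl.dal] — violates constraint 3: syllable 1 coda /tl/ has 2 consonants (> 1) → ill-formed
[pev.stel] — violates constraint 1: syllable 1 coda contains /v/, which is not a licensed coda consonant → ill-formed
No form is well-formed → 0.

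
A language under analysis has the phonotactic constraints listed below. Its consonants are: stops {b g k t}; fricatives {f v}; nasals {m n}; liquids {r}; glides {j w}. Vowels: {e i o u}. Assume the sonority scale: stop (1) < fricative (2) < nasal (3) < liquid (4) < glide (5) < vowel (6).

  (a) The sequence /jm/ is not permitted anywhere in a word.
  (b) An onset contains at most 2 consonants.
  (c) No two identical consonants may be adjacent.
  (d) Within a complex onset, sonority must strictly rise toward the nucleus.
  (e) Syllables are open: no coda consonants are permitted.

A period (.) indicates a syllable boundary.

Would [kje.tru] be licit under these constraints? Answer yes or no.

[kje.tru] — σ1 onset /kj/ (1→5 rises), coda /∅/ ok; σ2 onset /tr/ (1→4 rises), coda /∅/ ok → licit

yes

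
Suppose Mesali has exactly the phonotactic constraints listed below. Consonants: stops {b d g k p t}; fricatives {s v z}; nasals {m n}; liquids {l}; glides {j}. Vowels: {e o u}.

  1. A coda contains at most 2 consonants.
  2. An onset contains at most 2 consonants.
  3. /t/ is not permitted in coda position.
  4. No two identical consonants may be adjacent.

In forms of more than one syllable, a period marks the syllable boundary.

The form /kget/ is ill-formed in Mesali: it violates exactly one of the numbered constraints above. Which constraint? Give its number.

/kget/: syllable 1 coda contains /t/.
This is a violation of constraint 3: "/t/ is not permitted in coda position."
The remaining constraints (1, 2, 4) are satisfied.

3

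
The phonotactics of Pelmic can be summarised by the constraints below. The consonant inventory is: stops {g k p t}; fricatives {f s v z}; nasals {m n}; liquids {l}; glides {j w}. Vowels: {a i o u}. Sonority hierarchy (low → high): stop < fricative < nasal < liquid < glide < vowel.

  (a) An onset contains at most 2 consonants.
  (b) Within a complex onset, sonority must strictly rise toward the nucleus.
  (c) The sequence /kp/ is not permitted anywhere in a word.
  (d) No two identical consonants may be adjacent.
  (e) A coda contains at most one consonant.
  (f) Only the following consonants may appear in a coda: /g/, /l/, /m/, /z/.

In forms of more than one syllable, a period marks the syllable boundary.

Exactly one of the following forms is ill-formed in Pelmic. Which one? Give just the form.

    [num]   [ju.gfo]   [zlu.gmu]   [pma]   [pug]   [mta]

[mta]

[num] — σ1 onset /n/, coda /m/ ok → well-formed
[ju.gfo] — σ1 onset /j/, coda /∅/ ok; σ2 onset /gf/ (1→2 rises), coda /∅/ ok → well-formed
[zlu.gmu] — σ1 onset /zl/ (2→4 rises), coda /∅/ ok; σ2 onset /gm/ (1→3 rises), coda /∅/ ok → well-formed
[pma] — σ1 onset /pm/ (1→3 rises), coda /∅/ ok → well-formed
[pug] — σ1 onset /p/, coda /g/ ok → well-formed
[mta] — violates constraint (b): syllable 1 onset /mt/: /m/ (nasal, 3) → /t/ (stop, 1) does not rise → ill-formed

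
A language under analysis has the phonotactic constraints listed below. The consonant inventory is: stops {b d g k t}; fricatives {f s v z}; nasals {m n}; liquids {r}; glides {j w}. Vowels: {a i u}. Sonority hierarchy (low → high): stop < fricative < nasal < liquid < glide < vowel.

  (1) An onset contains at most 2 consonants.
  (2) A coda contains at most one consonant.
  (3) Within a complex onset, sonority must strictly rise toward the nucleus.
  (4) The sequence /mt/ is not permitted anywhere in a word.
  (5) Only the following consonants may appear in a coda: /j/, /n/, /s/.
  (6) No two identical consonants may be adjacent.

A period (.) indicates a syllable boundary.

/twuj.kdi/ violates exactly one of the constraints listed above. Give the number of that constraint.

/twuj.kdi/: syllable 2 onset /kd/: /k/ (stop, 1) → /d/ (stop, 1) does not rise.
This is a violation of constraint 3: "Within a complex onset, sonority must strictly rise toward the nucleus."
The remaining constraints (1, 2, 4, 5, 6) are satisfied.

3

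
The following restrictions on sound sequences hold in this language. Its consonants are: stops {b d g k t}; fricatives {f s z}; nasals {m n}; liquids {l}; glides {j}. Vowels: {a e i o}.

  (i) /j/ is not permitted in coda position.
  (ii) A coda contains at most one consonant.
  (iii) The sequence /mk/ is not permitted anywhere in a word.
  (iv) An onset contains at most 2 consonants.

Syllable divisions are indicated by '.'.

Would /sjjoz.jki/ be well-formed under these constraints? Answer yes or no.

/sjjoz.jki/ — violates constraint (iv): syllable 1 onset /sjj/ has 3 consonants (> 2) → ill-formed

no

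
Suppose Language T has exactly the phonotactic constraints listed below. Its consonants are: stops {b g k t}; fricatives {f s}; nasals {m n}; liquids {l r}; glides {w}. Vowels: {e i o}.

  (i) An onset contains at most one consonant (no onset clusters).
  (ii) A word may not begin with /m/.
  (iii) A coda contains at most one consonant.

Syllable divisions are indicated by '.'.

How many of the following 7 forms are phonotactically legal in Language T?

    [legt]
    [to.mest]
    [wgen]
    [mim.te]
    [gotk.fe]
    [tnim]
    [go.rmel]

[legt] — violates constraint (iii): syllable 1 coda /gt/ has 2 consonants (> 1) → phonotactically illegal
[to.mest] — violates constraint (iii): syllable 2 coda /st/ has 2 consonants (> 1) → phonotactically illegal
[wgen] — violates constraint (i): syllable 1 onset /wg/ has 2 consonants (> 1) → phonotactically illegal
[mim.te] — violates constraint (ii): word begins with /m/ → phonotactically illegal
[gotk.fe] — violates constraint (iii): syllable 1 coda /tk/ has 2 consonants (> 1) → phonotactically illegal
[tnim] — violates constraint (i): syllable 1 onset /tn/ has 2 consonants (> 1) → phonotactically illegal
[go.rmel] — violates constraint (i): syllable 2 onset /rm/ has 2 consonants (> 1) → phonotactically illegal
No form is phonotactically legal → 0.

0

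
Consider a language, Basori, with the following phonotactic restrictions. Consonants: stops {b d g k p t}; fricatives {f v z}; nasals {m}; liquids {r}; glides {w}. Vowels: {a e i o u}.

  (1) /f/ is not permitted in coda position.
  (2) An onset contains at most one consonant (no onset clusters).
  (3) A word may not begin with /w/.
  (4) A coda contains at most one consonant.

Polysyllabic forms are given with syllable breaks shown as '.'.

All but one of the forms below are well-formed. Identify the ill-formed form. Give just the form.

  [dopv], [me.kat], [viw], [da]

[dopv] — violates constraint 4: syllable 1 coda /pv/ has 2 consonants (> 1) → ill-formed
[me.kat] — σ1 onset /m/, coda /∅/ ok; σ2 onset /k/, coda /t/ ok → well-formed
[viw] — σ1 onset /v/, coda /w/ ok → well-formed
[da] — σ1 onset /d/, coda /∅/ ok → well-formed

[dopv]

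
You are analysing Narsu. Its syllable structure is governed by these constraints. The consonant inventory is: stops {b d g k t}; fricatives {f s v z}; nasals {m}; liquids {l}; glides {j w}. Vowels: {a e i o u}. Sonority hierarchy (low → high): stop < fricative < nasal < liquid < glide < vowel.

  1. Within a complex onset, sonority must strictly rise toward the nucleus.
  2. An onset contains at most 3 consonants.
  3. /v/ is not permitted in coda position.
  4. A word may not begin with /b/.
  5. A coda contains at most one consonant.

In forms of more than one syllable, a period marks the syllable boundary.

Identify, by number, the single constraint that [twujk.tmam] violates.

[twujk.tmam]: syllable 1 coda /jk/ has 2 consonants (> 1).
This is a violation of constraint 5: "A coda contains at most one consonant."
The remaining constraints (1, 2, 3, 4) are satisfied.

5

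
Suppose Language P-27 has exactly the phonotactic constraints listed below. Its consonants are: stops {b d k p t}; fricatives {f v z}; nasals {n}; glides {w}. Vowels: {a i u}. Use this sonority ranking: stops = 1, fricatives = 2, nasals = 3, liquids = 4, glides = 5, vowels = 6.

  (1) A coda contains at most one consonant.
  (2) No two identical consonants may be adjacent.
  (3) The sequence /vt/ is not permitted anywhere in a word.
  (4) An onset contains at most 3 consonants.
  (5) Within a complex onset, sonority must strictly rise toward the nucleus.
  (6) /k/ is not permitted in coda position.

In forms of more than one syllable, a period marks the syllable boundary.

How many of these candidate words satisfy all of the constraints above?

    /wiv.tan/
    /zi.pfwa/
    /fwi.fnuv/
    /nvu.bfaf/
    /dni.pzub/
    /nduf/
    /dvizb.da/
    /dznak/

/wiv.tan/ — violates constraint 3: contains banned sequence /vt/ → illicit
/zi.pfwa/ — σ1 onset /z/, coda /∅/ ok; σ2 onset /pfw/ (1→2→5 rises), coda /∅/ ok → licit
/fwi.fnuv/ — σ1 onset /fw/ (2→5 rises), coda /∅/ ok; σ2 onset /fn/ (2→3 rises), coda /v/ ok → licit
/nvu.bfaf/ — violates constraint 5: syllable 1 onset /nv/: /n/ (nasal, 3) → /v/ (fricative, 2) does not rise → illicit
/dni.pzub/ — σ1 onset /dn/ (1→3 rises), coda /∅/ ok; σ2 onset /pz/ (1→2 rises), coda /b/ ok → licit
/nduf/ — violates constraint 5: syllable 1 onset /nd/: /n/ (nasal, 3) → /d/ (stop, 1) does not rise → illicit
/dvizb.da/ — violates constraint 1: syllable 1 coda /zb/ has 2 consonants (> 1) → illicit
/dznak/ — violates constraint 6: syllable 1 coda contains /k/ → illicit
Licit: /zi.pfwa/, /fwi.fnuv/, /dni.pzub/ → 3.

3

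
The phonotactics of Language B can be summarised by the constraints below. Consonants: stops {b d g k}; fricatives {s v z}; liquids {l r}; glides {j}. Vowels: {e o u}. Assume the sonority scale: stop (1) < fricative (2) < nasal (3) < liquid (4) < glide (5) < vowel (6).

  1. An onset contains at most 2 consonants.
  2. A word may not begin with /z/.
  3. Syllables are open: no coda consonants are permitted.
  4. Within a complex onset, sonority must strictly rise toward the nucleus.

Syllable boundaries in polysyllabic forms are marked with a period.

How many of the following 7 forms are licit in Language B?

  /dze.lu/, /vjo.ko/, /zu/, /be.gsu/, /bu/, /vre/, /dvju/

5

/dze.lu/ — σ1 onset /dz/ (1→2 rises), coda /∅/ ok; σ2 onset /l/, coda /∅/ ok → licit
/vjo.ko/ — σ1 onset /vj/ (2→5 rises), coda /∅/ ok; σ2 onset /k/, coda /∅/ ok → licit
/zu/ — violates constraint 2: word begins with /z/ → illicit
/be.gsu/ — σ1 onset /b/, coda /∅/ ok; σ2 onset /gs/ (1→2 rises), coda /∅/ ok → licit
/bu/ — σ1 onset /b/, coda /∅/ ok → licit
/vre/ — σ1 onset /vr/ (2→4 rises), coda /∅/ ok → licit
/dvju/ — violates constraint 1: syllable 1 onset /dvj/ has 3 consonants (> 2) → illicit
Licit: /dze.lu/, /vjo.ko/, /be.gsu/, /bu/, /vre/ → 5.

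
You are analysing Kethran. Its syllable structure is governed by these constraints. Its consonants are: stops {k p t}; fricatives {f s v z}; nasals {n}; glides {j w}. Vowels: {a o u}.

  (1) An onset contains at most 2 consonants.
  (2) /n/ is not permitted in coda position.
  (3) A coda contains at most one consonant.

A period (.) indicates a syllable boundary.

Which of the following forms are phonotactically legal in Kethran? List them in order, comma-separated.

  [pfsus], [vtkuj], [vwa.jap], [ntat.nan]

[pfsus] — violates constraint 1: syllable 1 onset /pfs/ has 3 consonants (> 2) → phonotactically illegal
[vtkuj] — violates constraint 1: syllable 1 onset /vtk/ has 3 consonants (> 2) → phonotactically illegal
[vwa.jap] — σ1 onset /vw/ (2C), coda /∅/ ok; σ2 onset /j/, coda /p/ ok → phonotactically legal
[ntat.nan] — violates constraint 2: syllable 2 coda contains /n/ → phonotactically illegal

[vwa.jap]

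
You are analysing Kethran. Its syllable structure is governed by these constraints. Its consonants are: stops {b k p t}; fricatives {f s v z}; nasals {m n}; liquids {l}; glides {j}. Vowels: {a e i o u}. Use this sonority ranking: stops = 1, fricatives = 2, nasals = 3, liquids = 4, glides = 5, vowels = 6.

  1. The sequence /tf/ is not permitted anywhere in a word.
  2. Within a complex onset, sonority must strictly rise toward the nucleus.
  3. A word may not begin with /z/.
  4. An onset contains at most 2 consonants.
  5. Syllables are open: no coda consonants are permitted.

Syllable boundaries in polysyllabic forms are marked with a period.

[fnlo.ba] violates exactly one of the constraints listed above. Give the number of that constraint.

4

[fnlo.ba]: syllable 1 onset /fnl/ has 3 consonants (> 2).
This is a violation of constraint 4: "An onset contains at most 2 consonants."
The remaining constraints (1, 2, 3, 5) are satisfied.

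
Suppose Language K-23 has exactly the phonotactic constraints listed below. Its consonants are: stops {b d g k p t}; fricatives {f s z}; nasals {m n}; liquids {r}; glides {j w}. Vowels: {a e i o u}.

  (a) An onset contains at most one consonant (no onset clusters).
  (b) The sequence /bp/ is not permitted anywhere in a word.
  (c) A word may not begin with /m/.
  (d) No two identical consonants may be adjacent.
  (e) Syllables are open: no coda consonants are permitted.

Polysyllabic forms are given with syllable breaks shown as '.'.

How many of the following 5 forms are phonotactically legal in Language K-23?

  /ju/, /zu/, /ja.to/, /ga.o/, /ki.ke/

5

/ju/ — σ1 onset /j/, coda /∅/ ok → phonotactically legal
/zu/ — σ1 onset /z/, coda /∅/ ok → phonotactically legal
/ja.to/ — σ1 onset /j/, coda /∅/ ok; σ2 onset /t/, coda /∅/ ok → phonotactically legal
/ga.o/ — σ1 onset /g/, coda /∅/ ok; σ2 onset /∅/, coda /∅/ ok → phonotactically legal
/ki.ke/ — σ1 onset /k/, coda /∅/ ok; σ2 onset /k/, coda /∅/ ok → phonotactically legal
Phonotactically legal: /ju/, /zu/, /ja.to/, /ga.o/, /ki.ke/ → 5.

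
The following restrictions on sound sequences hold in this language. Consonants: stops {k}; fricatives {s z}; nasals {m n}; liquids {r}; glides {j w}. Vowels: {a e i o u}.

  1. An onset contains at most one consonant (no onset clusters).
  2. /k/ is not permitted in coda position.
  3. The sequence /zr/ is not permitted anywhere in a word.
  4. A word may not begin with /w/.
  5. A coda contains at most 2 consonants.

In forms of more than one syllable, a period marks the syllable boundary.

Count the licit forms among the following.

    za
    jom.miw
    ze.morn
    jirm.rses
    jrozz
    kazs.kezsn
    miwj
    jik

za — σ1 onset /z/, coda /∅/ ok → licit
jom.miw — σ1 onset /j/, coda /m/ ok; σ2 onset /m/, coda /w/ ok → licit
ze.morn — σ1 onset /z/, coda /∅/ ok; σ2 onset /m/, coda /rn/ (2C) ok → licit
jirm.rses — violates constraint 1: syllable 2 onset /rs/ has 2 consonants (> 1) → illicit
jrozz — violates constraint 1: syllable 1 onset /jr/ has 2 consonants (> 1) → illicit
kazs.kezsn — violates constraint 5: syllable 2 coda /zsn/ has 3 consonants (> 2) → illicit
miwj — σ1 onset /m/, coda /wj/ (2C) ok → licit
jik — violates constraint 2: syllable 1 coda contains /k/ → illicit
Licit: za, jom.miw, ze.morn, miwj → 4.

4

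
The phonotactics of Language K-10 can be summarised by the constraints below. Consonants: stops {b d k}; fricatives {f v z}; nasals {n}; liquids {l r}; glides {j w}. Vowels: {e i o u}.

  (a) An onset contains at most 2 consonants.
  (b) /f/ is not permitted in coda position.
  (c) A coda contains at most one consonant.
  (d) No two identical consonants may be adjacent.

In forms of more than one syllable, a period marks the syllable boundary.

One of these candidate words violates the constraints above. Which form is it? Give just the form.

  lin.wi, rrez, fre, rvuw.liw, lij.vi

lin.wi — σ1 onset /l/, coda /n/ ok; σ2 onset /w/, coda /∅/ ok → permitted
rrez — violates constraint (d): adjacent identical consonants /rr/ → not permitted
fre — σ1 onset /fr/ (2C), coda /∅/ ok → permitted
rvuw.liw — σ1 onset /rv/ (2C), coda /w/ ok; σ2 onset /l/, coda /w/ ok → permitted
lij.vi — σ1 onset /l/, coda /j/ ok; σ2 onset /v/, coda /∅/ ok → permitted

rrez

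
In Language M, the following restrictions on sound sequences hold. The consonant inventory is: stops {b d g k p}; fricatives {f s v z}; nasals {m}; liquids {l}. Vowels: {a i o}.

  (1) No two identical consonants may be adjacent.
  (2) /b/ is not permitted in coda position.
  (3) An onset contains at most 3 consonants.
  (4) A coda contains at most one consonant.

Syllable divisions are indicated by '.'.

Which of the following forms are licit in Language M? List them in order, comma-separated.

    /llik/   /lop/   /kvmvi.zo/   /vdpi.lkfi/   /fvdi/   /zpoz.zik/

/llik/ — violates constraint 1: adjacent identical consonants /ll/ → illicit
/lop/ — σ1 onset /l/, coda /p/ ok → licit
/kvmvi.zo/ — violates constraint 3: syllable 1 onset /kvmv/ has 4 consonants (> 3) → illicit
/vdpi.lkfi/ — σ1 onset /vdp/ (3C), coda /∅/ ok; σ2 onset /lkf/ (3C), coda /∅/ ok → licit
/fvdi/ — σ1 onset /fvd/ (3C), coda /∅/ ok → licit
/zpoz.zik/ — violates constraint 1: adjacent identical consonants /zz/ → illicit

/lop/, /vdpi.lkfi/, /fvdi/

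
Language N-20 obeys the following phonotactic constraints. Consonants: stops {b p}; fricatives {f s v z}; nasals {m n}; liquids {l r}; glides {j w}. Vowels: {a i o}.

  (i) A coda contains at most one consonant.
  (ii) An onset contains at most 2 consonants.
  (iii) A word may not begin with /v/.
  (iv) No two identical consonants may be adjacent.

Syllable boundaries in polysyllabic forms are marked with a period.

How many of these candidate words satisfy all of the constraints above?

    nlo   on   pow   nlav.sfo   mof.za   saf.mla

6

nlo — σ1 onset /nl/ (2C), coda /∅/ ok → well-formed
on — σ1 onset /∅/, coda /n/ ok → well-formed
pow — σ1 onset /p/, coda /w/ ok → well-formed
nlav.sfo — σ1 onset /nl/ (2C), coda /v/ ok; σ2 onset /sf/ (2C), coda /∅/ ok → well-formed
mof.za — σ1 onset /m/, coda /f/ ok; σ2 onset /z/, coda /∅/ ok → well-formed
saf.mla — σ1 onset /s/, coda /f/ ok; σ2 onset /ml/ (2C), coda /∅/ ok → well-formed
Well-formed: nlo, on, pow, nlav.sfo, mof.za, saf.mla → 6.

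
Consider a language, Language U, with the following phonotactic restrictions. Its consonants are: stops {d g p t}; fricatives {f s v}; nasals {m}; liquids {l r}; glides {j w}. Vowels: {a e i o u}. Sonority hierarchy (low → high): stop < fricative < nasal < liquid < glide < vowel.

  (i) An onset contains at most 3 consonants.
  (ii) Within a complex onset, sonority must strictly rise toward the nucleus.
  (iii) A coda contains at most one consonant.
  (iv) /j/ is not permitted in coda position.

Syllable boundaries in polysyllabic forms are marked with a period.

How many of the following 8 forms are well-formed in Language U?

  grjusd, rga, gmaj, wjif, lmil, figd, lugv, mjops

grjusd — violates constraint (iii): syllable 1 coda /sd/ has 2 consonants (> 1) → ill-formed
rga — violates constraint (ii): syllable 1 onset /rg/: /r/ (liquid, 4) → /g/ (stop, 1) does not rise → ill-formed
gmaj — violates constraint (iv): syllable 1 coda contains /j/ → ill-formed
wjif — violates constraint (ii): syllable 1 onset /wj/: /w/ (glide, 5) → /j/ (glide, 5) does not rise → ill-formed
lmil — violates constraint (ii): syllable 1 onset /lm/: /l/ (liquid, 4) → /m/ (nasal, 3) does not rise → ill-formed
figd — violates constraint (iii): syllable 1 coda /gd/ has 2 consonants (> 1) → ill-formed
lugv — violates constraint (iii): syllable 1 coda /gv/ has 2 consonants (> 1) → ill-formed
mjops — violates constraint (iii): syllable 1 coda /ps/ has 2 consonants (> 1) → ill-formed
No form is well-formed → 0.

0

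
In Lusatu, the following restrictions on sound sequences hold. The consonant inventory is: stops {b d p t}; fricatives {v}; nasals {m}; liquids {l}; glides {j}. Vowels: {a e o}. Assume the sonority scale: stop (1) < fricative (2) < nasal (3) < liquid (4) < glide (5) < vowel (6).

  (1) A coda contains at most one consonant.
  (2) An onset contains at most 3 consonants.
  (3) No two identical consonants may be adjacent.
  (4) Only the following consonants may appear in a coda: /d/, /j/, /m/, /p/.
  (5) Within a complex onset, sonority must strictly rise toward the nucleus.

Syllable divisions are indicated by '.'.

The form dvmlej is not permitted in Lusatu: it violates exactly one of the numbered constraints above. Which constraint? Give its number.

dvmlej: syllable 1 onset /dvml/ has 4 consonants (> 3).
This is a violation of constraint 2: "An onset contains at most 3 consonants."
The remaining constraints (1, 3, 4, 5) are satisfied.

2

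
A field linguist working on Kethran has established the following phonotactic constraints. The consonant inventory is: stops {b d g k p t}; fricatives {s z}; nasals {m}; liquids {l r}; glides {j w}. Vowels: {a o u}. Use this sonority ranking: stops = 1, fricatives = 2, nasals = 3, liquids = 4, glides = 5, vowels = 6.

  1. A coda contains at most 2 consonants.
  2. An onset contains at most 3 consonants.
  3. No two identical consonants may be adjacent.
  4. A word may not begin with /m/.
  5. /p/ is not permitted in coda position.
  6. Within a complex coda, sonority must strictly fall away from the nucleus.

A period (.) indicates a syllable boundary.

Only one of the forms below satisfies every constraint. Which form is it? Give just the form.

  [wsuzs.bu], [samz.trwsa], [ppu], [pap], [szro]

[szro]

[wsuzs.bu] — violates constraint 6: syllable 1 coda /zs/: /z/ (fricative, 2) → /s/ (fricative, 2) does not fall → illicit
[samz.trwsa] — violates constraint 2: syllable 2 onset /trws/ has 4 consonants (> 3) → illicit
[ppu] — violates constraint 3: adjacent identical consonants /pp/ → illicit
[pap] — violates constraint 5: syllable 1 coda contains /p/ → illicit
[szro] — σ1 onset /szr/ (3C), coda /∅/ ok → licit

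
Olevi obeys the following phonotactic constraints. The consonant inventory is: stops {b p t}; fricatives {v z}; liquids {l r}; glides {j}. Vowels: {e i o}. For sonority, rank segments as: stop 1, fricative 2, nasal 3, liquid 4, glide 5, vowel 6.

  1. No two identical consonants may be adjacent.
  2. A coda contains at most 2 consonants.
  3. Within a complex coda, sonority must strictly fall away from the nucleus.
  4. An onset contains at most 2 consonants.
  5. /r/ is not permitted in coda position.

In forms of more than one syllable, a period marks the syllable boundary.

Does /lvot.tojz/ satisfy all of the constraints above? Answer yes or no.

no

/lvot.tojz/ — violates constraint 1: adjacent identical consonants /tt/ → illicit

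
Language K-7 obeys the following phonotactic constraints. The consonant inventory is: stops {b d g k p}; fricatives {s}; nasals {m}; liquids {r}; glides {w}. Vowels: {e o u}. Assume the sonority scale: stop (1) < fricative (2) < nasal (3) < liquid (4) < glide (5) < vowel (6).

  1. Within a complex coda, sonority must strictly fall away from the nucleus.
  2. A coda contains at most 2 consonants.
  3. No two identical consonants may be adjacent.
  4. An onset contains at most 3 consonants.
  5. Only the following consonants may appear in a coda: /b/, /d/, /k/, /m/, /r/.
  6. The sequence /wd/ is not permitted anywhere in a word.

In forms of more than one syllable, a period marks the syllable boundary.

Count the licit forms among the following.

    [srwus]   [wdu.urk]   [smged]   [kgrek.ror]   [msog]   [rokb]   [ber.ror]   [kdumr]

[srwus] — violates constraint 5: syllable 1 coda contains /s/, which is not a licensed coda consonant → illicit
[wdu.urk] — violates constraint 6: contains banned sequence /wd/ → illicit
[smged] — σ1 onset /smg/ (3C), coda /d/ ok → licit
[kgrek.ror] — σ1 onset /kgr/ (3C), coda /k/ ok; σ2 onset /r/, coda /r/ ok → licit
[msog] — violates constraint 5: syllable 1 coda contains /g/, which is not a licensed coda consonant → illicit
[rokb] — violates constraint 1: syllable 1 coda /kb/: /k/ (stop, 1) → /b/ (stop, 1) does not fall → illicit
[ber.ror] — violates constraint 3: adjacent identical consonants /rr/ → illicit
[kdumr] — violates constraint 1: syllable 1 coda /mr/: /m/ (nasal, 3) → /r/ (liquid, 4) does not fall → illicit
Licit: [smged], [kgrek.ror] → 2.

2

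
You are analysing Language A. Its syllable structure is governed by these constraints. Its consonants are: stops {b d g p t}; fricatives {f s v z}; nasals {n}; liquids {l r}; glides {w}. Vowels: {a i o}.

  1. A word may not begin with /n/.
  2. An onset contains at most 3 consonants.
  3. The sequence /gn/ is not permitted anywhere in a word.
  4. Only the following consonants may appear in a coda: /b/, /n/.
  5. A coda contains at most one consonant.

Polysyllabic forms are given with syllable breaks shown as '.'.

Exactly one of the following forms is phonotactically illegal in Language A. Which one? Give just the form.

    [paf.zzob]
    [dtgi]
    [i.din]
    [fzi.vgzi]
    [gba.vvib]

[paf.zzob]

[paf.zzob] — violates constraint 4: syllable 1 coda contains /f/, which is not a licensed coda consonant → phonotactically illegal
[dtgi] — σ1 onset /dtg/ (3C), coda /∅/ ok → phonotactically legal
[i.din] — σ1 onset /∅/, coda /∅/ ok; σ2 onset /d/, coda /n/ ok → phonotactically legal
[fzi.vgzi] — σ1 onset /fz/ (2C), coda /∅/ ok; σ2 onset /vgz/ (3C), coda /∅/ ok → phonotactically legal
[gba.vvib] — σ1 onset /gb/ (2C), coda /∅/ ok; σ2 onset /vv/ (2C), coda /b/ ok → phonotactically legal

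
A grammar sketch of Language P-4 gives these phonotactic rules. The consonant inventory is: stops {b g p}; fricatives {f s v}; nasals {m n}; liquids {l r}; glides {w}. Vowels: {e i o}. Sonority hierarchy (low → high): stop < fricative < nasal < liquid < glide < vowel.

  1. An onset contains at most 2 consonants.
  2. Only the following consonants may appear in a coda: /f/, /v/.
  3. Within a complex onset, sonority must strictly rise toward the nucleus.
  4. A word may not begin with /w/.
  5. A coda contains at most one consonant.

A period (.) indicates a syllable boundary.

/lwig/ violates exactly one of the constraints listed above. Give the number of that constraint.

2

/lwig/: syllable 1 coda contains /g/, which is not a licensed coda consonant.
This is a violation of constraint 2: "Only the following consonants may appear in a coda: /f/, /v/."
The remaining constraints (1, 3, 4, 5) are satisfied.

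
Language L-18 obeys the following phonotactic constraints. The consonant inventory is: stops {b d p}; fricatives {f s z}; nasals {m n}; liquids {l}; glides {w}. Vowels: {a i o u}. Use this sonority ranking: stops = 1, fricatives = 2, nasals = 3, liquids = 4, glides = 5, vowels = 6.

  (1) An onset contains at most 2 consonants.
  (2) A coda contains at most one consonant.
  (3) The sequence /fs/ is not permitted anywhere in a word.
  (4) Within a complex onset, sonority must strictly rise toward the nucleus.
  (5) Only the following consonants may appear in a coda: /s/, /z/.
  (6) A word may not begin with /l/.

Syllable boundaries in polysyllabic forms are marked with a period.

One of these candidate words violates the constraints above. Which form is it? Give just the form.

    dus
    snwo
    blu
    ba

snwo

dus — σ1 onset /d/, coda /s/ ok → phonotactically legal
snwo — violates constraint 1: syllable 1 onset /snw/ has 3 consonants (> 2) → phonotactically illegal
blu — σ1 onset /bl/ (1→4 rises), coda /∅/ ok → phonotactically legal
ba — σ1 onset /b/, coda /∅/ ok → phonotactically legal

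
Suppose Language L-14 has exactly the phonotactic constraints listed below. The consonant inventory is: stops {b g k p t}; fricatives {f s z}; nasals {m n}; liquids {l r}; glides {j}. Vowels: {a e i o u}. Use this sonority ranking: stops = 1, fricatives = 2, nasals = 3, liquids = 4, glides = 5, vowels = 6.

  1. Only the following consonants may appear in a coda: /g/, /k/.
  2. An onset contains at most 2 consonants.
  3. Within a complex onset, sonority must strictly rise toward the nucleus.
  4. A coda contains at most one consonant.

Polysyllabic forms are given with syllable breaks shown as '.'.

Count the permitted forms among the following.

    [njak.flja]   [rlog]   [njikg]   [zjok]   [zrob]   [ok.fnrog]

[njak.flja] — violates constraint 2: syllable 2 onset /flj/ has 3 consonants (> 2) → not permitted
[rlog] — violates constraint 3: syllable 1 onset /rl/: /r/ (liquid, 4) → /l/ (liquid, 4) does not rise → not permitted
[njikg] — violates constraint 4: syllable 1 coda /kg/ has 2 consonants (> 1) → not permitted
[zjok] — σ1 onset /zj/ (2→5 rises), coda /k/ ok → permitted
[zrob] — violates constraint 1: syllable 1 coda contains /b/, which is not a licensed coda consonant → not permitted
[ok.fnrog] — violates constraint 2: syllable 2 onset /fnr/ has 3 consonants (> 2) → not permitted
Permitted: [zjok] → 1.

1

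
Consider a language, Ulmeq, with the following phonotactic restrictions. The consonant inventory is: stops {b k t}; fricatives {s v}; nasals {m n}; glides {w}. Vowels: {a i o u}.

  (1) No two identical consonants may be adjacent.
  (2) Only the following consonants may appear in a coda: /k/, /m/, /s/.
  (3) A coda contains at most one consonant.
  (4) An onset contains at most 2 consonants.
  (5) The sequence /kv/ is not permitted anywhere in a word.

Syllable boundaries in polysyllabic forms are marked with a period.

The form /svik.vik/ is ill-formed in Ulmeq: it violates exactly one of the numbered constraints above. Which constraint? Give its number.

5

/svik.vik/: contains banned sequence /kv/.
This is a violation of constraint 5: "The sequence /kv/ is not permitted anywhere in a word."
The remaining constraints (1, 2, 3, 4) are satisfied.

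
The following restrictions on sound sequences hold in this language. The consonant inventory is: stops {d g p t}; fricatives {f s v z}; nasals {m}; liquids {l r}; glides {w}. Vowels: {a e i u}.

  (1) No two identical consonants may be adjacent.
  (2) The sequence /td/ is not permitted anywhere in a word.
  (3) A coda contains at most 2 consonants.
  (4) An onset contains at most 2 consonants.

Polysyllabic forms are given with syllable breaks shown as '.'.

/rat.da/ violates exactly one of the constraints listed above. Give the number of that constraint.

/rat.da/: contains banned sequence /td/.
This is a violation of constraint 2: "The sequence /td/ is not permitted anywhere in a word."
The remaining constraints (1, 3, 4) are satisfied.

2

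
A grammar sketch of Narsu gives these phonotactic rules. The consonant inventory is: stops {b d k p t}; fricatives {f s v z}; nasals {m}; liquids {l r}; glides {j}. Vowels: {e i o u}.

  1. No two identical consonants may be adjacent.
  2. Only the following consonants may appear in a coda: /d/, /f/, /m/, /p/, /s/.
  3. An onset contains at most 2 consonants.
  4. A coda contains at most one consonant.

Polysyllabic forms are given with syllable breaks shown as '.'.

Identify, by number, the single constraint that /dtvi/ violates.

3

/dtvi/: syllable 1 onset /dtv/ has 3 consonants (> 2).
This is a violation of constraint 3: "An onset contains at most 2 consonants."
The remaining constraints (1, 2, 4) are satisfied.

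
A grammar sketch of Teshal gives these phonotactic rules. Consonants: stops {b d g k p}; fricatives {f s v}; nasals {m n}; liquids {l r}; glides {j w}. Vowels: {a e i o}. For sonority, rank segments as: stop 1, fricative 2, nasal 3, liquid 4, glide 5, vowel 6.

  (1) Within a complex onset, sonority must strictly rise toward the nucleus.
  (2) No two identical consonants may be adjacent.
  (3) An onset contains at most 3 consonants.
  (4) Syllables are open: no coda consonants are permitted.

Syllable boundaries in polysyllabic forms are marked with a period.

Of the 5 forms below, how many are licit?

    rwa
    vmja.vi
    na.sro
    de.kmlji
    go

rwa — σ1 onset /rw/ (4→5 rises), coda /∅/ ok → licit
vmja.vi — σ1 onset /vmj/ (2→3→5 rises), coda /∅/ ok; σ2 onset /v/, coda /∅/ ok → licit
na.sro — σ1 onset /n/, coda /∅/ ok; σ2 onset /sr/ (2→4 rises), coda /∅/ ok → licit
de.kmlji — violates constraint 3: syllable 2 onset /kmlj/ has 4 consonants (> 3) → illicit
go — σ1 onset /g/, coda /∅/ ok → licit
Licit: rwa, vmja.vi, na.sro, go → 4.

4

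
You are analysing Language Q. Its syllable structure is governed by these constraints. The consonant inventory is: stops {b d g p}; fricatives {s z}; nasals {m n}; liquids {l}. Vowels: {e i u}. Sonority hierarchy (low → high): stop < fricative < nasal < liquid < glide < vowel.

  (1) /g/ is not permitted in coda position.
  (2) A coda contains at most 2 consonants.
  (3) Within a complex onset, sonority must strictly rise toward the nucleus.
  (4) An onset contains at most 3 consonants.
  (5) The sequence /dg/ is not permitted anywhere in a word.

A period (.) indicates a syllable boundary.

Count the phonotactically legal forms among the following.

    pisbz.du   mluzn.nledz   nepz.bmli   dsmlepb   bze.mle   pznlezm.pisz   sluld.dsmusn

4

pisbz.du — violates constraint 2: syllable 1 coda /sbz/ has 3 consonants (> 2) → phonotactically illegal
mluzn.nledz — σ1 onset /ml/ (3→4 rises), coda /zn/ (2C) ok; σ2 onset /nl/ (3→4 rises), coda /dz/ (2C) ok → phonotactically legal
nepz.bmli — σ1 onset /n/, coda /pz/ (2C) ok; σ2 onset /bml/ (1→3→4 rises), coda /∅/ ok → phonotactically legal
dsmlepb — violates constraint 4: syllable 1 onset /dsml/ has 4 consonants (> 3) → phonotactically illegal
bze.mle — σ1 onset /bz/ (1→2 rises), coda /∅/ ok; σ2 onset /ml/ (3→4 rises), coda /∅/ ok → phonotactically legal
pznlezm.pisz — violates constraint 4: syllable 1 onset /pznl/ has 4 consonants (> 3) → phonotactically illegal
sluld.dsmusn — σ1 onset /sl/ (2→4 rises), coda /ld/ (2C) ok; σ2 onset /dsm/ (1→2→3 rises), coda /sn/ (2C) ok → phonotactically legal
Phonotactically legal: mluzn.nledz, nepz.bmli, bze.mle, sluld.dsmusn → 4.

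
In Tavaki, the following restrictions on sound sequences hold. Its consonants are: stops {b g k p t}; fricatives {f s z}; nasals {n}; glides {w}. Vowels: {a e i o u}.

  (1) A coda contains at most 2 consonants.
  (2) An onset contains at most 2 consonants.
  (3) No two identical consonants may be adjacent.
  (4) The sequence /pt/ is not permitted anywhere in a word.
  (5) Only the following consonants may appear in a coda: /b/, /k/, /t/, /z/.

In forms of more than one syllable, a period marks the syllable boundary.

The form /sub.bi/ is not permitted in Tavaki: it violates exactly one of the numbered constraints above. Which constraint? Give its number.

3

/sub.bi/: adjacent identical consonants /bb/.
This is a violation of constraint 3: "No two identical consonants may be adjacent."
The remaining constraints (1, 2, 4, 5) are satisfied.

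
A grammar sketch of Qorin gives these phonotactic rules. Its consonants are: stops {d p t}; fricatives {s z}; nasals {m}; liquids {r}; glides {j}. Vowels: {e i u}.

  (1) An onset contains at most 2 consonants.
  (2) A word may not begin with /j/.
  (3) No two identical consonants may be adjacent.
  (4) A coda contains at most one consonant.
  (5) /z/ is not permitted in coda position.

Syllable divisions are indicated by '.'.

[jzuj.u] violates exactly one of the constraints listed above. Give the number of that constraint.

2

[jzuj.u]: word begins with /j/.
This is a violation of constraint 2: "A word may not begin with /j/."
The remaining constraints (1, 3, 4, 5) are satisfied.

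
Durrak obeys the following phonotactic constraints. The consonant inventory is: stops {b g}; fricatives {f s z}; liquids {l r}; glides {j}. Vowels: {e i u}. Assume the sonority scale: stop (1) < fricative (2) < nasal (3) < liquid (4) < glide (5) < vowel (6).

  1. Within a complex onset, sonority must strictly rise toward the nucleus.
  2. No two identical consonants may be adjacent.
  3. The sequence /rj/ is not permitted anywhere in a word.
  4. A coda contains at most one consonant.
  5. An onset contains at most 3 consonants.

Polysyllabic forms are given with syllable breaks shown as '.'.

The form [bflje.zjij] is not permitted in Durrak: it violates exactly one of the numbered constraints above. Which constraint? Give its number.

[bflje.zjij]: syllable 1 onset /bflj/ has 4 consonants (> 3).
This is a violation of constraint 5: "An onset contains at most 3 consonants."
The remaining constraints (1, 2, 3, 4) are satisfied.

5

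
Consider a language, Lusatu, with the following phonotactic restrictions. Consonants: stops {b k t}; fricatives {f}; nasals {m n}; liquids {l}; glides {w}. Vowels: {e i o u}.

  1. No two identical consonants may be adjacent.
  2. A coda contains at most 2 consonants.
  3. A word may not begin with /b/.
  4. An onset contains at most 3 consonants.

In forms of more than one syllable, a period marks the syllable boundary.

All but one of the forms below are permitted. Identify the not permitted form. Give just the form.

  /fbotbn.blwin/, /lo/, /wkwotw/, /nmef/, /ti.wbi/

/fbotbn.blwin/

/fbotbn.blwin/ — violates constraint 2: syllable 1 coda /tbn/ has 3 consonants (> 2) → not permitted
/lo/ — σ1 onset /l/, coda /∅/ ok → permitted
/wkwotw/ — σ1 onset /wkw/ (3C), coda /tw/ (2C) ok → permitted
/nmef/ — σ1 onset /nm/ (2C), coda /f/ ok → permitted
/ti.wbi/ — σ1 onset /t/, coda /∅/ ok; σ2 onset /wb/ (2C), coda /∅/ ok → permitted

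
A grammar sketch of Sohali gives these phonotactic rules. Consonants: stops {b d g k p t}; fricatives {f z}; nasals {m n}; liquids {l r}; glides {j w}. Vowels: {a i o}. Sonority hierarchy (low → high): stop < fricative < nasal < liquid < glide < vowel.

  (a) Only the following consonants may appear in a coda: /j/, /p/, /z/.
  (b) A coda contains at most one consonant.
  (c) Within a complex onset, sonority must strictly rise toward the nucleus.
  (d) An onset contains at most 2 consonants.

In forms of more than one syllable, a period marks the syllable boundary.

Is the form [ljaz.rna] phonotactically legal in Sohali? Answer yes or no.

[ljaz.rna] — violates constraint (c): syllable 2 onset /rn/: /r/ (liquid, 4) → /n/ (nasal, 3) does not rise → phonotactically illegal

no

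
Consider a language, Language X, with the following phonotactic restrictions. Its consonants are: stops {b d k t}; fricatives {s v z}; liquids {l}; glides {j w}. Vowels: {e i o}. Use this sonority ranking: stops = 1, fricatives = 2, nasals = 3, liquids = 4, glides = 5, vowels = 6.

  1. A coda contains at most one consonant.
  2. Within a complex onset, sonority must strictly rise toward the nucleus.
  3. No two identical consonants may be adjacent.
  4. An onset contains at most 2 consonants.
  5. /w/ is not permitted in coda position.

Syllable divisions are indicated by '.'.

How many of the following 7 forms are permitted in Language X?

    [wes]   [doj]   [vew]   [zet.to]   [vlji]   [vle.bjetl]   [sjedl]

2

[wes] — σ1 onset /w/, coda /s/ ok → permitted
[doj] — σ1 onset /d/, coda /j/ ok → permitted
[vew] — violates constraint 5: syllable 1 coda contains /w/ → not permitted
[zet.to] — violates constraint 3: adjacent identical consonants /tt/ → not permitted
[vlji] — violates constraint 4: syllable 1 onset /vlj/ has 3 consonants (> 2) → not permitted
[vle.bjetl] — violates constraint 1: syllable 2 coda /tl/ has 2 consonants (> 1) → not permitted
[sjedl] — violates constraint 1: syllable 1 coda /dl/ has 2 consonants (> 1) → not permitted
Permitted: [wes], [doj] → 2.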